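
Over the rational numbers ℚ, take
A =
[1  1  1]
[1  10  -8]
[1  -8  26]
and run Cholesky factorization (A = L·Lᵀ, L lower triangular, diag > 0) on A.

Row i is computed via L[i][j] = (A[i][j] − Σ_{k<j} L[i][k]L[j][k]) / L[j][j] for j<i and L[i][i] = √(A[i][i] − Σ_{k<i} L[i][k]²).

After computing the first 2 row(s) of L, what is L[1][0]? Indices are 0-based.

L[1][0] = 1

Step 1: L[0][0] = √(1) = 1.
  L[1][0] = (1) / L[0][0] = 1.
Step 2: L[1][1] = √(9) = 3.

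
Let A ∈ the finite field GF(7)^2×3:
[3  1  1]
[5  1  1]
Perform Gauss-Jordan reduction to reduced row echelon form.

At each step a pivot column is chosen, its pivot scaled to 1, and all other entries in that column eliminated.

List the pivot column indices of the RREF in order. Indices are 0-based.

pivot(0,0)=3: scale R0 → (1, 5, 5)
  clear (1,0): R1 −= (5)R0 → (0, 4, 4)
pivot(1,1)=4: scale R1 → (0, 1, 1)
  clear (0,1): R0 −= (5)R1 → (1, 0, 0)

pivot columns: 0, 1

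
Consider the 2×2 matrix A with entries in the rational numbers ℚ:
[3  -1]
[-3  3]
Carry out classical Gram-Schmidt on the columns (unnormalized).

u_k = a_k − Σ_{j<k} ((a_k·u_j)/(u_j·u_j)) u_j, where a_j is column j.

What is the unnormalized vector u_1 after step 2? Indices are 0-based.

u_1 = (1, 1)

Step 1: u_0 = a_0 = (3, -3).
Step 2: u_1 = a_1 − (-2/3)·u_0 = (1, 1).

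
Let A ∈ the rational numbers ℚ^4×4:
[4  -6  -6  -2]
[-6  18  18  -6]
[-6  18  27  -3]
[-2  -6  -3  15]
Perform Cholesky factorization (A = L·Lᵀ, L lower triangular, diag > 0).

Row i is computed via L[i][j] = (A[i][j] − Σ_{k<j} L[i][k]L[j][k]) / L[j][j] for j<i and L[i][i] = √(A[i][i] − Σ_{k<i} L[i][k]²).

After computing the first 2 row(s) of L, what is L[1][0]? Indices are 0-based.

L[1][0] = -3

Step 1: L[0][0] = √(4) = 2.
  L[1][0] = (-6) / L[0][0] = -3.
Step 2: L[1][1] = √(9) = 3.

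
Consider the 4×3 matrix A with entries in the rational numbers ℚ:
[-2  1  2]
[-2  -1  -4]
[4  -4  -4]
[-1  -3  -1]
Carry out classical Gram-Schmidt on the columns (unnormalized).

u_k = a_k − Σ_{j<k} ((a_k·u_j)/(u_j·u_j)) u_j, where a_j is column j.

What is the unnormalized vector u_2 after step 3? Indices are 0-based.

Step 1: u_0 = a_0 = (-2, -2, 4, -1).
Step 2: u_1 = a_1 − (-13/25)·u_0 = (-1/25, -51/25, -48/25, -88/25).
Step 3: u_2 = a_2 − (-11/25)·u_0 − (241/253)·u_1 = (293/253, -743/253, -104/253, 44/23).

u_2 = (293/253, -743/253, -104/253, 44/23)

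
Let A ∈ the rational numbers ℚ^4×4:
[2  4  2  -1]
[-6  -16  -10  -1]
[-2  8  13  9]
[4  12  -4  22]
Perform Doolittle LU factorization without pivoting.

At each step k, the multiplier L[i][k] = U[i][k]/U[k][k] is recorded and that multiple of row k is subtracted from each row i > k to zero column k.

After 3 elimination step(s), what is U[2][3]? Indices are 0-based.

[col 0] pivot 2
  R1 -= -3*R0 → (0, -4, -4, -4)  (L[1][0] := -3)
  R2 -= -1*R0 → (0, 12, 15, 8)  (L[2][0] := -1)
  R3 -= 2*R0 → (0, 4, -8, 24)  (L[3][0] := 2)
[col 1] pivot -4
  R2 -= -3*R1 → (0, 0, 3, -4)  (L[2][1] := -3)
  R3 -= -1*R1 → (0, 0, -12, 20)  (L[3][1] := -1)
[col 2] pivot 3
  R3 -= -4*R2 → (0, 0, 0, 4)  (L[3][2] := -4)

U[2][3] = -4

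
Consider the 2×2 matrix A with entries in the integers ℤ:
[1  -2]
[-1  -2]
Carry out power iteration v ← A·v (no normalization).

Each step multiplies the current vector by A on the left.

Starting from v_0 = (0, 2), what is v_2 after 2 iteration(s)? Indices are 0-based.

v_2 = (4, 12)

v_0 = (0, 2).
v_1 = A·v_0 = (-4, -4).
v_2 = A·v_1 = (4, 12).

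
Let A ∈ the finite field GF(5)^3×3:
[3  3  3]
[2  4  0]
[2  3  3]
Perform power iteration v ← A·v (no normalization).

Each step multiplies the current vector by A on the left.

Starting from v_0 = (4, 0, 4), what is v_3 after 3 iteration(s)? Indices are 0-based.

v_0 = (4, 0, 4).
v_1 = A·v_0 = (4, 3, 0).
v_2 = A·v_1 = (1, 0, 2).
v_3 = A·v_2 = (4, 2, 3).

v_3 = (4, 2, 3)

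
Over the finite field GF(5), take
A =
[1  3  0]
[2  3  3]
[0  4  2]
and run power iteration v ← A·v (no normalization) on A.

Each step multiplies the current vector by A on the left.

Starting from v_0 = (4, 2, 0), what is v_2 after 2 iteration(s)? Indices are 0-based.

v_2 = (2, 1, 2)

v_0 = (4, 2, 0).
v_1 = A·v_0 = (0, 4, 3).
v_2 = A·v_1 = (2, 1, 2).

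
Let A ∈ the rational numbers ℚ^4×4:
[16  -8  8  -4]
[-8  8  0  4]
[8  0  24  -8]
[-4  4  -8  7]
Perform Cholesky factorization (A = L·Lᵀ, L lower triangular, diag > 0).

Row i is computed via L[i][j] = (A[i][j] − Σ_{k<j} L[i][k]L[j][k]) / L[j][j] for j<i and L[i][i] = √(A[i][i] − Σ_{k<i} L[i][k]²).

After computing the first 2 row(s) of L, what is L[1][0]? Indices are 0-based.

Step 1: L[0][0] = √(16) = 4.
  L[1][0] = (-8) / L[0][0] = -2.
Step 2: L[1][1] = √(4) = 2.

L[1][0] = -2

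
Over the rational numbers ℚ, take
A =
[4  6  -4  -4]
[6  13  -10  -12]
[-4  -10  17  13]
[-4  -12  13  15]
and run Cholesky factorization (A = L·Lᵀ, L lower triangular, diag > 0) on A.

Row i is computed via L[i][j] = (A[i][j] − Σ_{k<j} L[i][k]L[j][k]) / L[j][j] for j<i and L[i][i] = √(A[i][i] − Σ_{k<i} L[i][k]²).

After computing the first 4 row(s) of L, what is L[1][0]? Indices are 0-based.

L[1][0] = 3

Step 1: L[0][0] = √(4) = 2.
  L[1][0] = (6) / L[0][0] = 3.
Step 2: L[1][1] = √(4) = 2.
  L[2][0] = (-4) / L[0][0] = -2.
  L[2][1] = (-4) / L[1][1] = -2.
Step 3: L[2][2] = √(9) = 3.
  L[3][0] = (-4) / L[0][0] = -2.
  L[3][1] = (-6) / L[1][1] = -3.
  L[3][2] = (3) / L[2][2] = 1.
Step 4: L[3][3] = √(1) = 1.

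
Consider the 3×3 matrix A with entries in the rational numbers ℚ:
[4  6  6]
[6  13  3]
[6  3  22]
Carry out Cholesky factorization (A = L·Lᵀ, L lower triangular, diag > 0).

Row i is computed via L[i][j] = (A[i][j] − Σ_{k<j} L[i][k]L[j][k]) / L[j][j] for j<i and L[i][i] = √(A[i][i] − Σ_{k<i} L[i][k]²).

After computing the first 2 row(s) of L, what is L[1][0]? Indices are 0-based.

Step 1: L[0][0] = √(4) = 2.
  L[1][0] = (6) / L[0][0] = 3.
Step 2: L[1][1] = √(4) = 2.

L[1][0] = 3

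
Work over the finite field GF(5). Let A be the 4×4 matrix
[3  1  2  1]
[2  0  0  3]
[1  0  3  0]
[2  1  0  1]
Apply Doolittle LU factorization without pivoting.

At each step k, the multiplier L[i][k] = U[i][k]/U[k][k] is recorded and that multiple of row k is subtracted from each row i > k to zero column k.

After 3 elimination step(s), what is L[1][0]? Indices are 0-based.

k=0: U[0][0]=3
  eliminate (1,0): mult=4, new row 1: (0, 1, 2, 4); set L[1][0]=4
  eliminate (2,0): mult=2, new row 2: (0, 3, 4, 3); set L[2][0]=2
  eliminate (3,0): mult=4, new row 3: (0, 2, 2, 2); set L[3][0]=4
k=1: U[1][1]=1
  eliminate (2,1): mult=3, new row 2: (0, 0, 3, 1); set L[2][1]=3
  eliminate (3,1): mult=2, new row 3: (0, 0, 3, 4); set L[3][1]=2
k=2: U[2][2]=3
  eliminate (3,2): mult=1, new row 3: (0, 0, 0, 3); set L[3][2]=1

L[1][0] = 4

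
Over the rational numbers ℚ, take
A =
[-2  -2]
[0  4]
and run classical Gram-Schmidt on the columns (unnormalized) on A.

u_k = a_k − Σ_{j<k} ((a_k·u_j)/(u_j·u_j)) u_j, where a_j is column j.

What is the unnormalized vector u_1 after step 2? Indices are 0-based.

Step 1: u_0 = a_0 = (-2, 0).
Step 2: u_1 = a_1 − (1)·u_0 = (0, 4).

u_1 = (0, 4)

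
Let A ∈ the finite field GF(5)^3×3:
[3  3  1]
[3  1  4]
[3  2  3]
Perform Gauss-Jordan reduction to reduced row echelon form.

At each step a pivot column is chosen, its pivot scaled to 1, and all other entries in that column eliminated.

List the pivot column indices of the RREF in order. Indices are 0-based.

[1] R0 /= 3  ⇒  (1, 1, 2)
     R1 -= 3·R0  ⇒  (0, 3, 3)
     R2 -= 3·R0  ⇒  (0, 4, 2)
[2] R1 /= 3  ⇒  (0, 1, 1)
     R0 -= 1·R1  ⇒  (1, 0, 1)
     R2 -= 4·R1  ⇒  (0, 0, 3)
[3] R2 /= 3  ⇒  (0, 0, 1)
     R0 -= 1·R2  ⇒  (1, 0, 0)
     R1 -= 1·R2  ⇒  (0, 1, 0)

pivot columns: 0, 1, 2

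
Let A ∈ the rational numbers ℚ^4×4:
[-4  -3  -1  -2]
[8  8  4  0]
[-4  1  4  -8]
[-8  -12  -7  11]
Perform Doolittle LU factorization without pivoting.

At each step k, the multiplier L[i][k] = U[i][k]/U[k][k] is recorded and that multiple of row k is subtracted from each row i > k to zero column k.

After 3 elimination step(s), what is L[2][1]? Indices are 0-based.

L[2][1] = 2

Step 1: pivot at (0,0) is -4.
  row1 ← row1 − (-2)·row0  ⇒  L[1][0]=-2, U row1=(0, 2, 2, -4)
  row2 ← row2 − (1)·row0  ⇒  L[2][0]=1, U row2=(0, 4, 5, -6)
  row3 ← row3 − (2)·row0  ⇒  L[3][0]=2, U row3=(0, -6, -5, 15)
Step 2: pivot at (1,1) is 2.
  row2 ← row2 − (2)·row1  ⇒  L[2][1]=2, U row2=(0, 0, 1, 2)
  row3 ← row3 − (-3)·row1  ⇒  L[3][1]=-3, U row3=(0, 0, 1, 3)
Step 3: pivot at (2,2) is 1.
  row3 ← row3 − (1)·row2  ⇒  L[3][2]=1, U row3=(0, 0, 0, 1)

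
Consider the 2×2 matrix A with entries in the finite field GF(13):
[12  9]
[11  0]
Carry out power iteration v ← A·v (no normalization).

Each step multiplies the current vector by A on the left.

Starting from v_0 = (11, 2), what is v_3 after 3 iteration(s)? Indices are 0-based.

v_0 = (11, 2).
v_1 = A·v_0 = (7, 4).
v_2 = A·v_1 = (3, 12).
v_3 = A·v_2 = (1, 7).

v_3 = (1, 7)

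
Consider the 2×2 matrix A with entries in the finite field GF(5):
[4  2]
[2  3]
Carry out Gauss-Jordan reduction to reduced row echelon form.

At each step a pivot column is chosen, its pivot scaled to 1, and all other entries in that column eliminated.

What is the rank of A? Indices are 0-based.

pivot(0,0)=4: scale R0 → (1, 3)
  clear (1,0): R1 −= (2)R0 → (0, 2)
pivot(1,1)=2: scale R1 → (0, 1)
  clear (0,1): R0 −= (3)R1 → (1, 0)

rank = 2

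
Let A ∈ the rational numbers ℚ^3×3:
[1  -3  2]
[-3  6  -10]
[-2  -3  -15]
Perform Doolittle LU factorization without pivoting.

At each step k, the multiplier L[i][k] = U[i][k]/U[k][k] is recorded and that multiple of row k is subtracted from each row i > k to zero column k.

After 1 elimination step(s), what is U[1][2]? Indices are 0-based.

Step 1: pivot at (0,0) is 1.
  row1 ← row1 − (-3)·row0  ⇒  L[1][0]=-3, U row1=(0, -3, -4)
  row2 ← row2 − (-2)·row0  ⇒  L[2][0]=-2, U row2=(0, -9, -11)

U[1][2] = -4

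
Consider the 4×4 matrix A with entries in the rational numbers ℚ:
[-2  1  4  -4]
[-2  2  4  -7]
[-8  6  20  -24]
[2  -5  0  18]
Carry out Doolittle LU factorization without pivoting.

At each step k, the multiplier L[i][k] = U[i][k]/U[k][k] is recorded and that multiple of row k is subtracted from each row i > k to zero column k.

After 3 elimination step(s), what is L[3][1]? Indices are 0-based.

k=0: U[0][0]=-2
  eliminate (1,0): mult=1, new row 1: (0, 1, 0, -3); set L[1][0]=1
  eliminate (2,0): mult=4, new row 2: (0, 2, 4, -8); set L[2][0]=4
  eliminate (3,0): mult=-1, new row 3: (0, -4, 4, 14); set L[3][0]=-1
k=1: U[1][1]=1
  eliminate (2,1): mult=2, new row 2: (0, 0, 4, -2); set L[2][1]=2
  eliminate (3,1): mult=-4, new row 3: (0, 0, 4, 2); set L[3][1]=-4
k=2: U[2][2]=4
  eliminate (3,2): mult=1, new row 3: (0, 0, 0, 4); set L[3][2]=1

L[3][1] = -4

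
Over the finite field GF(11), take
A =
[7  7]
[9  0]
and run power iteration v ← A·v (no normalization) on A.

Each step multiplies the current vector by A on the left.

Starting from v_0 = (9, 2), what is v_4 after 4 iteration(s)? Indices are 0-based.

v_0 = (9, 2).
v_1 = A·v_0 = (0, 4).
v_2 = A·v_1 = (6, 0).
v_3 = A·v_2 = (9, 10).
v_4 = A·v_3 = (1, 4).

v_4 = (1, 4)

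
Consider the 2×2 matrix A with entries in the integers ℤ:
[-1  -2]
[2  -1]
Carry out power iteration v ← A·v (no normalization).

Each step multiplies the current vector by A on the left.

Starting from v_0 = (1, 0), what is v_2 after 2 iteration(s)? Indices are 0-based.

v_0 = (1, 0).
v_1 = A·v_0 = (-1, 2).
v_2 = A·v_1 = (-3, -4).

v_2 = (-3, -4)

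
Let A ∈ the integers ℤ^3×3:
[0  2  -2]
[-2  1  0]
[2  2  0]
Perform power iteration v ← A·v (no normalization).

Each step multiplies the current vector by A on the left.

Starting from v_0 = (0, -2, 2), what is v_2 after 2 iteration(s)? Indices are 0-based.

v_0 = (0, -2, 2).
v_1 = A·v_0 = (-8, -2, -4).
v_2 = A·v_1 = (4, 14, -20).

v_2 = (4, 14, -20)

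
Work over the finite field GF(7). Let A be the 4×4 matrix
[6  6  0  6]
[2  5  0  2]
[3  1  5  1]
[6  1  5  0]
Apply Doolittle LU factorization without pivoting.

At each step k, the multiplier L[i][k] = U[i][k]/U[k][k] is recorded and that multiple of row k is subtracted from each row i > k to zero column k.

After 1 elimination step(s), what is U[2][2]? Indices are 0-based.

U[2][2] = 5

Step 1: pivot at (0,0) is 6.
  row1 ← row1 − (5)·row0  ⇒  L[1][0]=5, U row1=(0, 3, 0, 0)
  row2 ← row2 − (4)·row0  ⇒  L[2][0]=4, U row2=(0, 5, 5, 5)
  row3 ← row3 − (1)·row0  ⇒  L[3][0]=1, U row3=(0, 2, 5, 1)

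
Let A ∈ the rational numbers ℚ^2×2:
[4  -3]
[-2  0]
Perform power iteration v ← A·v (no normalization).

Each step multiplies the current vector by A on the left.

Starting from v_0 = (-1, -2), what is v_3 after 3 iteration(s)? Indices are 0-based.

v_0 = (-1, -2).
v_1 = A·v_0 = (2, 2).
v_2 = A·v_1 = (2, -4).
v_3 = A·v_2 = (20, -4).

v_3 = (20, -4)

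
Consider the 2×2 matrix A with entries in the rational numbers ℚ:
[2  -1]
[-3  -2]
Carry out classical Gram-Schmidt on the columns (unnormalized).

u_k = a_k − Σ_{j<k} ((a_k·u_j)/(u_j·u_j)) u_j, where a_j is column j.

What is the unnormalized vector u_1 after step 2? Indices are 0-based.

Step 1: u_0 = a_0 = (2, -3).
Step 2: u_1 = a_1 − (4/13)·u_0 = (-21/13, -14/13).

u_1 = (-21/13, -14/13)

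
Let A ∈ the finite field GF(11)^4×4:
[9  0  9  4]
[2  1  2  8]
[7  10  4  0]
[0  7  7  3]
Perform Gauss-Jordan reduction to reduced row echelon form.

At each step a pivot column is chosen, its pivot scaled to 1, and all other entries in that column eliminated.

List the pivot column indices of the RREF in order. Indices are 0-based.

pivot(0,0)=9: scale R0 → (1, 0, 1, 9)
  clear (1,0): R1 −= (2)R0 → (0, 1, 0, 1)
  clear (2,0): R2 −= (7)R0 → (0, 10, 8, 3)
pivot(1,1)=1: scale R1 → (0, 1, 0, 1)
  clear (2,1): R2 −= (10)R1 → (0, 0, 8, 4)
  clear (3,1): R3 −= (7)R1 → (0, 0, 7, 7)
pivot(2,2)=8: scale R2 → (0, 0, 1, 6)
  clear (0,2): R0 −= (1)R2 → (1, 0, 0, 3)
  clear (3,2): R3 −= (7)R2 → (0, 0, 0, 9)
pivot(3,3)=9: scale R3 → (0, 0, 0, 1)
  clear (0,3): R0 −= (3)R3 → (1, 0, 0, 0)
  clear (1,3): R1 −= (1)R3 → (0, 1, 0, 0)
  clear (2,3): R2 −= (6)R3 → (0, 0, 1, 0)

pivot columns: 0, 1, 2, 3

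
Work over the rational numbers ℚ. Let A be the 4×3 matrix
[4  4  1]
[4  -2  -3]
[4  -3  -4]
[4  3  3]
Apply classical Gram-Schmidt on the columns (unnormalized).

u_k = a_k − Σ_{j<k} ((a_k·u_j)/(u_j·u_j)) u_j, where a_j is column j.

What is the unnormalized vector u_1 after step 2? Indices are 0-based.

u_1 = (7/2, -5/2, -7/2, 5/2)

Step 1: u_0 = a_0 = (4, 4, 4, 4).
Step 2: u_1 = a_1 − (1/8)·u_0 = (7/2, -5/2, -7/2, 5/2).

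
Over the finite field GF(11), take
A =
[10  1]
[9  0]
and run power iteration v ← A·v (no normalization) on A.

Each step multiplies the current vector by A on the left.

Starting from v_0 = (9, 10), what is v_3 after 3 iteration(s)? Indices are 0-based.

v_0 = (9, 10).
v_1 = A·v_0 = (1, 4).
v_2 = A·v_1 = (3, 9).
v_3 = A·v_2 = (6, 5).

v_3 = (6, 5)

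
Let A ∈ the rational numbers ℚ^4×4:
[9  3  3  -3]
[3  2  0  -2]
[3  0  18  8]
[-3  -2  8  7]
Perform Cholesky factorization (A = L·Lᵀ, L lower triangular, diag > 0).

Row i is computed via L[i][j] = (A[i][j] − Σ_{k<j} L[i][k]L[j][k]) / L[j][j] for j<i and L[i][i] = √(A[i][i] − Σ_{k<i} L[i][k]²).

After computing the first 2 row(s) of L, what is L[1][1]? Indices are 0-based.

L[1][1] = 1

Step 1: L[0][0] = √(9) = 3.
  L[1][0] = (3) / L[0][0] = 1.
Step 2: L[1][1] = √(1) = 1.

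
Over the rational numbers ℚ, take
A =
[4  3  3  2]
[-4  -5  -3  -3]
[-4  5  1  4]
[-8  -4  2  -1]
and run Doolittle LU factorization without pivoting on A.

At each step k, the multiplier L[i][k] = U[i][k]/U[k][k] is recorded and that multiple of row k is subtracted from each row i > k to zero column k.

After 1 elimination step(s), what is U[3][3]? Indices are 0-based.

U[3][3] = 3

k=0: U[0][0]=4
  eliminate (1,0): mult=-1, new row 1: (0, -2, 0, -1); set L[1][0]=-1
  eliminate (2,0): mult=-1, new row 2: (0, 8, 4, 6); set L[2][0]=-1
  eliminate (3,0): mult=-2, new row 3: (0, 2, 8, 3); set L[3][0]=-2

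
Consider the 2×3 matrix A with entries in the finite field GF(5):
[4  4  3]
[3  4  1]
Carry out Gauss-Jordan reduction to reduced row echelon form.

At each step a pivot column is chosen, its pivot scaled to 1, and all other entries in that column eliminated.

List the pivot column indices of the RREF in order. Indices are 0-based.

pivot columns: 0, 1

[1] R0 /= 4  ⇒  (1, 1, 2)
     R1 -= 3·R0  ⇒  (0, 1, 0)
[2] R1 /= 1  ⇒  (0, 1, 0)
     R0 -= 1·R1  ⇒  (1, 0, 2)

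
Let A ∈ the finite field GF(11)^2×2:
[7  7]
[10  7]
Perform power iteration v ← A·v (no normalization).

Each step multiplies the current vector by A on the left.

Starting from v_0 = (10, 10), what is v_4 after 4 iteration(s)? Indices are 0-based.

v_0 = (10, 10).
v_1 = A·v_0 = (8, 5).
v_2 = A·v_1 = (3, 5).
v_3 = A·v_2 = (1, 10).
v_4 = A·v_3 = (0, 3).

v_4 = (0, 3)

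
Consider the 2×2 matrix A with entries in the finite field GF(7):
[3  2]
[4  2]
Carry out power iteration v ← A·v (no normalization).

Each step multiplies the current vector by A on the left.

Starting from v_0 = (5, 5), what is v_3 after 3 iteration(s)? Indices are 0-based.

v_3 = (4, 6)

v_0 = (5, 5).
v_1 = A·v_0 = (4, 2).
v_2 = A·v_1 = (2, 6).
v_3 = A·v_2 = (4, 6).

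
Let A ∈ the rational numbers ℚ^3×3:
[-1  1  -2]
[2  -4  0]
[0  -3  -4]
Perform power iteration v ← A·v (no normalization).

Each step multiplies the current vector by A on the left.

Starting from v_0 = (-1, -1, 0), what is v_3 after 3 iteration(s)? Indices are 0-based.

v_0 = (-1, -1, 0).
v_1 = A·v_0 = (0, 2, 3).
v_2 = A·v_1 = (-4, -8, -18).
v_3 = A·v_2 = (32, 24, 96).

v_3 = (32, 24, 96)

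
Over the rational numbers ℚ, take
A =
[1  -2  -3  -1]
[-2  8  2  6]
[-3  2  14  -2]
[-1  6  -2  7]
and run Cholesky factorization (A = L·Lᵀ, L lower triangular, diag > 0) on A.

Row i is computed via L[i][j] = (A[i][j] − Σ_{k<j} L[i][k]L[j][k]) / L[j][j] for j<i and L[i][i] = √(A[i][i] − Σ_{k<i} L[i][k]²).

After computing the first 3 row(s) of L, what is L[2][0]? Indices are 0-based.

Step 1: L[0][0] = √(1) = 1.
  L[1][0] = (-2) / L[0][0] = -2.
Step 2: L[1][1] = √(4) = 2.
  L[2][0] = (-3) / L[0][0] = -3.
  L[2][1] = (-4) / L[1][1] = -2.
Step 3: L[2][2] = √(1) = 1.

L[2][0] = -3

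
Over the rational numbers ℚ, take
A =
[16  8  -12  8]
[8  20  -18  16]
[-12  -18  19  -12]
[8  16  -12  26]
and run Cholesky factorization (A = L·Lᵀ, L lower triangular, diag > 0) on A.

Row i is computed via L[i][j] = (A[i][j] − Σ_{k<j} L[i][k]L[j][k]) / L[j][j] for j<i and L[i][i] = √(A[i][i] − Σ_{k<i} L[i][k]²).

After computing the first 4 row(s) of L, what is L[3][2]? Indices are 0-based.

Step 1: L[0][0] = √(16) = 4.
  L[1][0] = (8) / L[0][0] = 2.
Step 2: L[1][1] = √(16) = 4.
  L[2][0] = (-12) / L[0][0] = -3.
  L[2][1] = (-12) / L[1][1] = -3.
Step 3: L[2][2] = √(1) = 1.
  L[3][0] = (8) / L[0][0] = 2.
  L[3][1] = (12) / L[1][1] = 3.
  L[3][2] = (3) / L[2][2] = 3.
Step 4: L[3][3] = √(4) = 2.

L[3][2] = 3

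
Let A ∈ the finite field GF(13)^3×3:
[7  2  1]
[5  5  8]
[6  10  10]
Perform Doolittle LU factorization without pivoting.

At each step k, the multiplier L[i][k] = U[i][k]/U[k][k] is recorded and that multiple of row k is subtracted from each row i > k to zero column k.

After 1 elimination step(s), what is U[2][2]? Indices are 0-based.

[col 0] pivot 7
  R1 -= 10*R0 → (0, 11, 11)  (L[1][0] := 10)
  R2 -= 12*R0 → (0, 12, 11)  (L[2][0] := 12)

U[2][2] = 11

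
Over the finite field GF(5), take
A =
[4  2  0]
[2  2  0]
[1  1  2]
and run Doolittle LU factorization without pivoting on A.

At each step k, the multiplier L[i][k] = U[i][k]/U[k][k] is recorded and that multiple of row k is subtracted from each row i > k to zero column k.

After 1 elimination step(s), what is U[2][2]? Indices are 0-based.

[col 0] pivot 4
  R1 -= 3*R0 → (0, 1, 0)  (L[1][0] := 3)
  R2 -= 4*R0 → (0, 3, 2)  (L[2][0] := 4)

U[2][2] = 2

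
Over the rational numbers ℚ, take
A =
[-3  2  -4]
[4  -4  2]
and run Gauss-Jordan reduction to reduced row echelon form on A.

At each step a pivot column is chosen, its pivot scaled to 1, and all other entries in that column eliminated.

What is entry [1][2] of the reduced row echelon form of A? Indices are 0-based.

M[1][2] = 5/2

pivot(0,0)=-3: scale R0 → (1, -2/3, 4/3)
  clear (1,0): R1 −= (4)R0 → (0, -4/3, -10/3)
pivot(1,1)=-4/3: scale R1 → (0, 1, 5/2)
  clear (0,1): R0 −= (-2/3)R1 → (1, 0, 3)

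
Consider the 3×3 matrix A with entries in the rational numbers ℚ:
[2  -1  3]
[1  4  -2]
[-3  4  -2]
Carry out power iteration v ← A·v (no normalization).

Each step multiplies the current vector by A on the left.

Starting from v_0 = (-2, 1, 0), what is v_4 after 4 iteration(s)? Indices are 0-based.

v_0 = (-2, 1, 0).
v_1 = A·v_0 = (-5, 2, 10).
v_2 = A·v_1 = (18, -17, 3).
v_3 = A·v_2 = (62, -56, -128).
v_4 = A·v_3 = (-204, 94, -154).

v_4 = (-204, 94, -154)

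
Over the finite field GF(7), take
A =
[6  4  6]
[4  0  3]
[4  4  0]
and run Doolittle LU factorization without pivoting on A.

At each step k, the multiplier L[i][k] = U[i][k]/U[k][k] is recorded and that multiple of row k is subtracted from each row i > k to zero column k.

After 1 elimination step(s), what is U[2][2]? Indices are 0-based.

U[2][2] = 3

Step 1: pivot at (0,0) is 6.
  row1 ← row1 − (3)·row0  ⇒  L[1][0]=3, U row1=(0, 2, 6)
  row2 ← row2 − (3)·row0  ⇒  L[2][0]=3, U row2=(0, 6, 3)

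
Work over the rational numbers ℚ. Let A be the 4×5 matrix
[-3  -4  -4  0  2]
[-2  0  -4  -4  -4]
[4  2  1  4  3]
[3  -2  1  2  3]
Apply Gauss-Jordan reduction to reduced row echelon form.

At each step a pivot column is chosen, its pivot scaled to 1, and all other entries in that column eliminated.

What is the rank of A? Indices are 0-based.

step 1: normalize row 0 (÷-3) = (1, 4/3, 4/3, 0, -2/3)
  row 1: subtract -2×row0 = (0, 8/3, -4/3, -4, -16/3)
  row 2: subtract 4×row0 = (0, -10/3, -13/3, 4, 17/3)
  row 3: subtract 3×row0 = (0, -6, -3, 2, 5)
step 2: normalize row 1 (÷8/3) = (0, 1, -1/2, -3/2, -2)
  row 0: subtract 4/3×row1 = (1, 0, 2, 2, 2)
  row 2: subtract -10/3×row1 = (0, 0, -6, -1, -1)
  row 3: subtract -6×row1 = (0, 0, -6, -7, -7)
step 3: normalize row 2 (÷-6) = (0, 0, 1, 1/6, 1/6)
  row 0: subtract 2×row2 = (1, 0, 0, 5/3, 5/3)
  row 1: subtract -1/2×row2 = (0, 1, 0, -17/12, -23/12)
  row 3: subtract -6×row2 = (0, 0, 0, -6, -6)
step 4: normalize row 3 (÷-6) = (0, 0, 0, 1, 1)
  row 0: subtract 5/3×row3 = (1, 0, 0, 0, 0)
  row 1: subtract -17/12×row3 = (0, 1, 0, 0, -1/2)
  row 2: subtract 1/6×row3 = (0, 0, 1, 0, 0)

rank = 4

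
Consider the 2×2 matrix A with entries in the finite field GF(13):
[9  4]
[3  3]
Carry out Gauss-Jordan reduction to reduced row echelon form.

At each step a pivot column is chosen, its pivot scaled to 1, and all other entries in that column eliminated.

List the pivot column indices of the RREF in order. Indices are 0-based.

step 1: normalize row 0 (÷9) = (1, 12)
  row 1: subtract 3×row0 = (0, 6)
step 2: normalize row 1 (÷6) = (0, 1)
  row 0: subtract 12×row1 = (1, 0)

pivot columns: 0, 1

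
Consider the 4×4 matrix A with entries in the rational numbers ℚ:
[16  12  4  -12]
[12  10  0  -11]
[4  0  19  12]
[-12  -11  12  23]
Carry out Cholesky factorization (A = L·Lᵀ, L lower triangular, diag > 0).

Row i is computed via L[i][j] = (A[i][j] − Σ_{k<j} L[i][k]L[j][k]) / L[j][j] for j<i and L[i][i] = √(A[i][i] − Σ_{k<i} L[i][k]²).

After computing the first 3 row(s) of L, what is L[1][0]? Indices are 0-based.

Step 1: L[0][0] = √(16) = 4.
  L[1][0] = (12) / L[0][0] = 3.
Step 2: L[1][1] = √(1) = 1.
  L[2][0] = (4) / L[0][0] = 1.
  L[2][1] = (-3) / L[1][1] = -3.
Step 3: L[2][2] = √(9) = 3.

L[1][0] = 3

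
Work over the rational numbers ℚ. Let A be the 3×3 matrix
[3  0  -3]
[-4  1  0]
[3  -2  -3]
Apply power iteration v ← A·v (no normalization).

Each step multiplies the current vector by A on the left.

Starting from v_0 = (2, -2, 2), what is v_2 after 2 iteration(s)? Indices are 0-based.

v_0 = (2, -2, 2).
v_1 = A·v_0 = (0, -10, 4).
v_2 = A·v_1 = (-12, -10, 8).

v_2 = (-12, -10, 8)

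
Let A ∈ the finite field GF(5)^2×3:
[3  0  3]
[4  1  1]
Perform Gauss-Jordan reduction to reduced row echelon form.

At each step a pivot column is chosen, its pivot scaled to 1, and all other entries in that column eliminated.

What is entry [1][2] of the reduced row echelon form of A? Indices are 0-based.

M[1][2] = 2

step 1: normalize row 0 (÷3) = (1, 0, 1)
  row 1: subtract 4×row0 = (0, 1, 2)
step 2: normalize row 1 (÷1) = (0, 1, 2)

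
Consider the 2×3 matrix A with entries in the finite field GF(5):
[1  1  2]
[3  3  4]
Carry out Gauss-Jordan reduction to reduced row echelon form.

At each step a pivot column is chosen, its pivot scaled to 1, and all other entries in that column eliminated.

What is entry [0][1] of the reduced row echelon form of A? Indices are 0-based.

M[0][1] = 1

step 1: normalize row 0 (÷1) = (1, 1, 2)
  row 1: subtract 3×row0 = (0, 0, 3)
skip col 1 (zero from row 1)
step 2: normalize row 1 (÷3) = (0, 0, 1)
  row 0: subtract 2×row1 = (1, 1, 0)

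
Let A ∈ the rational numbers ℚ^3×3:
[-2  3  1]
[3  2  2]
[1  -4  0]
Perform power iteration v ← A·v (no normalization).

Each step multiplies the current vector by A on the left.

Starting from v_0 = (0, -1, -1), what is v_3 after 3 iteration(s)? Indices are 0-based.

v_0 = (0, -1, -1).
v_1 = A·v_0 = (-4, -4, 4).
v_2 = A·v_1 = (0, -12, 12).
v_3 = A·v_2 = (-24, 0, 48).

v_3 = (-24, 0, 48)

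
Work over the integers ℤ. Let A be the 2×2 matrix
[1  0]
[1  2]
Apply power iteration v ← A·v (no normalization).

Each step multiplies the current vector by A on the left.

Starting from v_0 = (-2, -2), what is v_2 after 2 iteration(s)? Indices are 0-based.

v_0 = (-2, -2).
v_1 = A·v_0 = (-2, -6).
v_2 = A·v_1 = (-2, -14).

v_2 = (-2, -14)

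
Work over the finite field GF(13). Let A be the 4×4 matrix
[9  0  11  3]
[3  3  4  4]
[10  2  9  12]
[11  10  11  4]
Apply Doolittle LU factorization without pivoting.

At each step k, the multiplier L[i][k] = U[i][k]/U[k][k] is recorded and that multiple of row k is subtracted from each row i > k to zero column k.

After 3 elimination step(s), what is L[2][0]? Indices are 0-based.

[col 0] pivot 9
  R1 -= 9*R0 → (0, 3, 9, 3)  (L[1][0] := 9)
  R2 -= 4*R0 → (0, 2, 4, 0)  (L[2][0] := 4)
  R3 -= 7*R0 → (0, 10, 12, 9)  (L[3][0] := 7)
[col 1] pivot 3
  R2 -= 5*R1 → (0, 0, 11, 11)  (L[2][1] := 5)
  R3 -= 12*R1 → (0, 0, 8, 12)  (L[3][1] := 12)
[col 2] pivot 11
  R3 -= 9*R2 → (0, 0, 0, 4)  (L[3][2] := 9)

L[2][0] = 4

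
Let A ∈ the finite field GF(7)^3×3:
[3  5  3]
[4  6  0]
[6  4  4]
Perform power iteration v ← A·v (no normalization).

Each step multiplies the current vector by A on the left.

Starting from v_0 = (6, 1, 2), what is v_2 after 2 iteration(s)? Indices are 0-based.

v_0 = (6, 1, 2).
v_1 = A·v_0 = (1, 2, 6).
v_2 = A·v_1 = (3, 2, 3).

v_2 = (3, 2, 3)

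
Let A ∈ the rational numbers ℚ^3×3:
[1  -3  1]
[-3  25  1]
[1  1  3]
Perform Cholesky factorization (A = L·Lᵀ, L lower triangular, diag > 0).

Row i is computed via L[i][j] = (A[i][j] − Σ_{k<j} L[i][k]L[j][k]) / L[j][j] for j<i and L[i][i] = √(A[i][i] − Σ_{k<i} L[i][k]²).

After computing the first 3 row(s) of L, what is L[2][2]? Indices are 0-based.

Step 1: L[0][0] = √(1) = 1.
  L[1][0] = (-3) / L[0][0] = -3.
Step 2: L[1][1] = √(16) = 4.
  L[2][0] = (1) / L[0][0] = 1.
  L[2][1] = (4) / L[1][1] = 1.
Step 3: L[2][2] = √(1) = 1.

L[2][2] = 1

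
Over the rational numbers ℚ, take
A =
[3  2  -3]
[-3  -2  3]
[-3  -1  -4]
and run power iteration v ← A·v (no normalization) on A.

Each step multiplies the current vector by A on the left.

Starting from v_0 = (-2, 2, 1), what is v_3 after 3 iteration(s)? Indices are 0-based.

v_3 = (-35, 35, -30)

v_0 = (-2, 2, 1).
v_1 = A·v_0 = (-5, 5, 0).
v_2 = A·v_1 = (-5, 5, 10).
v_3 = A·v_2 = (-35, 35, -30).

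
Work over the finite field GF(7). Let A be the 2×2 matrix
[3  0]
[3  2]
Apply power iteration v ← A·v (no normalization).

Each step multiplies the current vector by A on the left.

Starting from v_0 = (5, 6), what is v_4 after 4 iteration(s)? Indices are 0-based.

v_4 = (6, 0)

v_0 = (5, 6).
v_1 = A·v_0 = (1, 6).
v_2 = A·v_1 = (3, 1).
v_3 = A·v_2 = (2, 4).
v_4 = A·v_3 = (6, 0).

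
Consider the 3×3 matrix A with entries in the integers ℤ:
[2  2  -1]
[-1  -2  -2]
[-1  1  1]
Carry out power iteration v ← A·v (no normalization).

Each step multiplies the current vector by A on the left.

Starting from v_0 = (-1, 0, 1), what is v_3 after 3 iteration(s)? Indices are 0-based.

v_0 = (-1, 0, 1).
v_1 = A·v_0 = (-3, -1, 2).
v_2 = A·v_1 = (-10, 1, 4).
v_3 = A·v_2 = (-22, 0, 15).

v_3 = (-22, 0, 15)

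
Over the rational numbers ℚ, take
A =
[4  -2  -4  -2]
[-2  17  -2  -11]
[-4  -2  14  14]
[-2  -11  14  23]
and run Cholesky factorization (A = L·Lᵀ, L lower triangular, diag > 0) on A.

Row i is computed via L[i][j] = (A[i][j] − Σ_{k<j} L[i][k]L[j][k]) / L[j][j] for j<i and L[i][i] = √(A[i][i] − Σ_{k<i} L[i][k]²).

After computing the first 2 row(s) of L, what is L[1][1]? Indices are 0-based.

L[1][1] = 4

Step 1: L[0][0] = √(4) = 2.
  L[1][0] = (-2) / L[0][0] = -1.
Step 2: L[1][1] = √(16) = 4.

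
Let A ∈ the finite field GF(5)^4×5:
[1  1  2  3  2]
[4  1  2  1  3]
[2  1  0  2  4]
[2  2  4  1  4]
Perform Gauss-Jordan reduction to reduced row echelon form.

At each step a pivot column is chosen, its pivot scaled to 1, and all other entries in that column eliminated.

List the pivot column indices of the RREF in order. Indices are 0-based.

step 1: normalize row 0 (÷1) = (1, 1, 2, 3, 2)
  row 1: subtract 4×row0 = (0, 2, 4, 4, 0)
  row 2: subtract 2×row0 = (0, 4, 1, 1, 0)
  row 3: subtract 2×row0 = (0, 0, 0, 0, 0)
step 2: normalize row 1 (÷2) = (0, 1, 2, 2, 0)
  row 0: subtract 1×row1 = (1, 0, 0, 1, 2)
  row 2: subtract 4×row1 = (0, 0, 3, 3, 0)
step 3: normalize row 2 (÷3) = (0, 0, 1, 1, 0)
  row 1: subtract 2×row2 = (0, 1, 0, 0, 0)
skip col 3 (zero from row 3)
skip col 4 (zero from row 3)

pivot columns: 0, 1, 2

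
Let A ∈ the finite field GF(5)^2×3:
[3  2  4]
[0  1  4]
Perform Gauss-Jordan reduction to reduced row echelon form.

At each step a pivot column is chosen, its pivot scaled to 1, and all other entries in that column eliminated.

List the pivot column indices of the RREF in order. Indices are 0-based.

pivot columns: 0, 1

[1] R0 /= 3  ⇒  (1, 4, 3)
[2] R1 /= 1  ⇒  (0, 1, 4)
     R0 -= 4·R1  ⇒  (1, 0, 2)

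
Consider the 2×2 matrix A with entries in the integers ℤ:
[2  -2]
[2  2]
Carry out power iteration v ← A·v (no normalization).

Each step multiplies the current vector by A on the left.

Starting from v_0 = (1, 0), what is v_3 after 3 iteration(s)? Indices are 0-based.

v_0 = (1, 0).
v_1 = A·v_0 = (2, 2).
v_2 = A·v_1 = (0, 8).
v_3 = A·v_2 = (-16, 16).

v_3 = (-16, 16)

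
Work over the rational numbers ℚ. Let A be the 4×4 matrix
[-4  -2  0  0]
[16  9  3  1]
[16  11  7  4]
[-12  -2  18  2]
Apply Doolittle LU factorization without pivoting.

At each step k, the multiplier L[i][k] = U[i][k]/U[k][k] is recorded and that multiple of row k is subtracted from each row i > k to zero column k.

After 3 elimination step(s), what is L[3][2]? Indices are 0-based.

Step 1: pivot at (0,0) is -4.
  row1 ← row1 − (-4)·row0  ⇒  L[1][0]=-4, U row1=(0, 1, 3, 1)
  row2 ← row2 − (-4)·row0  ⇒  L[2][0]=-4, U row2=(0, 3, 7, 4)
  row3 ← row3 − (3)·row0  ⇒  L[3][0]=3, U row3=(0, 4, 18, 2)
Step 2: pivot at (1,1) is 1.
  row2 ← row2 − (3)·row1  ⇒  L[2][1]=3, U row2=(0, 0, -2, 1)
  row3 ← row3 − (4)·row1  ⇒  L[3][1]=4, U row3=(0, 0, 6, -2)
Step 3: pivot at (2,2) is -2.
  row3 ← row3 − (-3)·row2  ⇒  L[3][2]=-3, U row3=(0, 0, 0, 1)

L[3][2] = -3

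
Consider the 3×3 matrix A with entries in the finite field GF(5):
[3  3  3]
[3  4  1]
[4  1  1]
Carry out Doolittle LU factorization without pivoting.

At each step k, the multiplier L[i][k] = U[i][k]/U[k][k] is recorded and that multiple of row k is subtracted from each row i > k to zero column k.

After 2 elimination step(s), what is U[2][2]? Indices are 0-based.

Step 1: pivot at (0,0) is 3.
  row1 ← row1 − (1)·row0  ⇒  L[1][0]=1, U row1=(0, 1, 3)
  row2 ← row2 − (3)·row0  ⇒  L[2][0]=3, U row2=(0, 2, 2)
Step 2: pivot at (1,1) is 1.
  row2 ← row2 − (2)·row1  ⇒  L[2][1]=2, U row2=(0, 0, 1)

U[2][2] = 1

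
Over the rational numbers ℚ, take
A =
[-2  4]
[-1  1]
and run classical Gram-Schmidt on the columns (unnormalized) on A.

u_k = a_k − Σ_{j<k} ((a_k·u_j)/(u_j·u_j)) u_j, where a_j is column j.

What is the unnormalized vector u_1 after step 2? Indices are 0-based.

u_1 = (2/5, -4/5)

Step 1: u_0 = a_0 = (-2, -1).
Step 2: u_1 = a_1 − (-9/5)·u_0 = (2/5, -4/5).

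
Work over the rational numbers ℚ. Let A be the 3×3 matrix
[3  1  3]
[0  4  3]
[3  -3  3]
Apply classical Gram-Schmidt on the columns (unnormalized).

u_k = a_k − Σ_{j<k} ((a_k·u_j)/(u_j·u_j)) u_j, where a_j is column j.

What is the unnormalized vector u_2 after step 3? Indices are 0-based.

u_2 = (-1, 1, 1)

Step 1: u_0 = a_0 = (3, 0, 3).
Step 2: u_1 = a_1 − (-1/3)·u_0 = (2, 4, -2).
Step 3: u_2 = a_2 − (1)·u_0 − (1/2)·u_1 = (-1, 1, 1).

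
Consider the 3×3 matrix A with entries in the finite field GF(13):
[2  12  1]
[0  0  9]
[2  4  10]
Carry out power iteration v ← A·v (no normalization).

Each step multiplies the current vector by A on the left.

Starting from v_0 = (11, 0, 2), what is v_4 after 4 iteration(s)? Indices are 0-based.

v_4 = (0, 12, 2)

v_0 = (11, 0, 2).
v_1 = A·v_0 = (11, 5, 3).
v_2 = A·v_1 = (7, 1, 7).
v_3 = A·v_2 = (7, 11, 10).
v_4 = A·v_3 = (0, 12, 2).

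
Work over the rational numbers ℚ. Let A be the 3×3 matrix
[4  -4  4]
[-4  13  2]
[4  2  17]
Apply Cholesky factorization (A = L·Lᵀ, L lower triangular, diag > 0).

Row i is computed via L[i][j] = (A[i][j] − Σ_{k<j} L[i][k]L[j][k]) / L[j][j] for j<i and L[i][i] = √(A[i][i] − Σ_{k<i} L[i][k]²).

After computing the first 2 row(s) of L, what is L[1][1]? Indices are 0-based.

Step 1: L[0][0] = √(4) = 2.
  L[1][0] = (-4) / L[0][0] = -2.
Step 2: L[1][1] = √(9) = 3.

L[1][1] = 3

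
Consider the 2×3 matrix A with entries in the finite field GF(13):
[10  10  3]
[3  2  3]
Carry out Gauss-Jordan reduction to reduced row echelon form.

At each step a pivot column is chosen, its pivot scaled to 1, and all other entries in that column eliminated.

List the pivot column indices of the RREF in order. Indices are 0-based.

[1] R0 /= 10  ⇒  (1, 1, 12)
     R1 -= 3·R0  ⇒  (0, 12, 6)
[2] R1 /= 12  ⇒  (0, 1, 7)
     R0 -= 1·R1  ⇒  (1, 0, 5)

pivot columns: 0, 1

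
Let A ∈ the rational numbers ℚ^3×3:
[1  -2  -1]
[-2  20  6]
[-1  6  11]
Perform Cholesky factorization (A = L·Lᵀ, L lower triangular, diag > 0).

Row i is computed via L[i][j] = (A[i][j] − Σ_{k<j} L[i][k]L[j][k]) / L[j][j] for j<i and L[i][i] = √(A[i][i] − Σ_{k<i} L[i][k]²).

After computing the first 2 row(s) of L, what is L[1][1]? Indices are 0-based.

L[1][1] = 4

Step 1: L[0][0] = √(1) = 1.
  L[1][0] = (-2) / L[0][0] = -2.
Step 2: L[1][1] = √(16) = 4.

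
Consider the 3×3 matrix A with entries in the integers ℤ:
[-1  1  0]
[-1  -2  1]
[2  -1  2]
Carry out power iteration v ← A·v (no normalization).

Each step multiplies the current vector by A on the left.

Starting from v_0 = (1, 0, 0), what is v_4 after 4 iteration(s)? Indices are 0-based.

v_4 = (-12, 10, 19)

v_0 = (1, 0, 0).
v_1 = A·v_0 = (-1, -1, 2).
v_2 = A·v_1 = (0, 5, 3).
v_3 = A·v_2 = (5, -7, 1).
v_4 = A·v_3 = (-12, 10, 19).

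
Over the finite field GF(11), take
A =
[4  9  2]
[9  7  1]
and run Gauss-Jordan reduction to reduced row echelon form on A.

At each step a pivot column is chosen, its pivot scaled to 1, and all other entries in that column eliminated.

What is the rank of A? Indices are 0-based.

pivot(0,0)=4: scale R0 → (1, 5, 6)
  clear (1,0): R1 −= (9)R0 → (0, 6, 2)
pivot(1,1)=6: scale R1 → (0, 1, 4)
  clear (0,1): R0 −= (5)R1 → (1, 0, 8)

rank = 2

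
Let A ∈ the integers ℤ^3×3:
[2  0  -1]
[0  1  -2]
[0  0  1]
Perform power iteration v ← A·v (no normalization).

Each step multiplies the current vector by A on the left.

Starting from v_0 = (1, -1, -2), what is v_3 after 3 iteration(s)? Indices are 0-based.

v_0 = (1, -1, -2).
v_1 = A·v_0 = (4, 3, -2).
v_2 = A·v_1 = (10, 7, -2).
v_3 = A·v_2 = (22, 11, -2).

v_3 = (22, 11, -2)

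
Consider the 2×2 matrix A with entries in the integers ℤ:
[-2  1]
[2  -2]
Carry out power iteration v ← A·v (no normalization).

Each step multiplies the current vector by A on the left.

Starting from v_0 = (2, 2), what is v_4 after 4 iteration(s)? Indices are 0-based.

v_4 = (40, -56)

v_0 = (2, 2).
v_1 = A·v_0 = (-2, 0).
v_2 = A·v_1 = (4, -4).
v_3 = A·v_2 = (-12, 16).
v_4 = A·v_3 = (40, -56).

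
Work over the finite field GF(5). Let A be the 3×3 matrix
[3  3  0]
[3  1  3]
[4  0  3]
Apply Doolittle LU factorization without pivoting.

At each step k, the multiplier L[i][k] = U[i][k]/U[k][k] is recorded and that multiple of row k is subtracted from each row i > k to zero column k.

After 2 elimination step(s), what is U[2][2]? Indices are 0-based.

[col 0] pivot 3
  R1 -= 1*R0 → (0, 3, 3)  (L[1][0] := 1)
  R2 -= 3*R0 → (0, 1, 3)  (L[2][0] := 3)
[col 1] pivot 3
  R2 -= 2*R1 → (0, 0, 2)  (L[2][1] := 2)

U[2][2] = 2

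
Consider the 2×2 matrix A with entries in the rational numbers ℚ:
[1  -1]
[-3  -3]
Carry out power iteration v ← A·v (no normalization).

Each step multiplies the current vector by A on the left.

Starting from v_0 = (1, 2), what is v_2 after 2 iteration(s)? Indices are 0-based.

v_0 = (1, 2).
v_1 = A·v_0 = (-1, -9).
v_2 = A·v_1 = (8, 30).

v_2 = (8, 30)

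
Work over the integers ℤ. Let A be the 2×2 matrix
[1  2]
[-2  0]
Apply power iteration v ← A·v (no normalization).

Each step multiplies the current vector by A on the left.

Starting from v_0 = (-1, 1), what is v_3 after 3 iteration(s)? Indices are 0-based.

v_3 = (1, -10)

v_0 = (-1, 1).
v_1 = A·v_0 = (1, 2).
v_2 = A·v_1 = (5, -2).
v_3 = A·v_2 = (1, -10).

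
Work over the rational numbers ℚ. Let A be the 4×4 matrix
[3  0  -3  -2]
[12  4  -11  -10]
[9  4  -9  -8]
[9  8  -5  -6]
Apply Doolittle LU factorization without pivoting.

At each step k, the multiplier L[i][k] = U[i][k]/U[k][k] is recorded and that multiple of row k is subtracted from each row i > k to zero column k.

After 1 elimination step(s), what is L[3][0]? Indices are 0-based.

L[3][0] = 3

k=0: U[0][0]=3
  eliminate (1,0): mult=4, new row 1: (0, 4, 1, -2); set L[1][0]=4
  eliminate (2,0): mult=3, new row 2: (0, 4, 0, -2); set L[2][0]=3
  eliminate (3,0): mult=3, new row 3: (0, 8, 4, 0); set L[3][0]=3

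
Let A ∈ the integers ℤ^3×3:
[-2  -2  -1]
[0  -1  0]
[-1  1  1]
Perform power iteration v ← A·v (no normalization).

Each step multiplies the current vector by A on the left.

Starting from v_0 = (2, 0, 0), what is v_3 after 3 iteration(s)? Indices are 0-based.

v_3 = (-22, 0, -8)

v_0 = (2, 0, 0).
v_1 = A·v_0 = (-4, 0, -2).
v_2 = A·v_1 = (10, 0, 2).
v_3 = A·v_2 = (-22, 0, -8).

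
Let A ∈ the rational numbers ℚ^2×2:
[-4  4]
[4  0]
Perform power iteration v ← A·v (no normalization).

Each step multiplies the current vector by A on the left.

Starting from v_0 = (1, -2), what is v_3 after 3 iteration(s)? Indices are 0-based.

v_3 = (-448, 256)

v_0 = (1, -2).
v_1 = A·v_0 = (-12, 4).
v_2 = A·v_1 = (64, -48).
v_3 = A·v_2 = (-448, 256).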